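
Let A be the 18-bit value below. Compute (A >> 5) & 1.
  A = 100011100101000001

Bit 5 is the 6th from the right.
  100011100101000001
              ^
That bit is 0.

Answer: 0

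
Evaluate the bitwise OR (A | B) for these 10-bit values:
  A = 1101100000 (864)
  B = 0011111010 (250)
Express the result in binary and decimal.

Apply | to each column (1 where either bit is 1):
  1101100000
| 0011111010
------------
  1111111010

Answer: 1111111010 (1018)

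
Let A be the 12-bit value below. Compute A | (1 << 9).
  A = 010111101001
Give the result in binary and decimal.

Mask = 1 << 9 = 001000000000
Bit 9 of A is 0, so OR-ing with the mask flips it to 1.
  010111101001
| 001000000000
--------------
  011111101001

Answer: 011111101001 (2025)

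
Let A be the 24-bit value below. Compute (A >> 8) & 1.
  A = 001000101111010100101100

Bit 8 is the 9th from the right.
  001000101111010100101100
                 ^
That bit is 1.

Answer: 1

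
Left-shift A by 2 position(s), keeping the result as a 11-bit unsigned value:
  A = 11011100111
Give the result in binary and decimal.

Shift left by 2: drop the top 2 bit(s), append 2 zero(s) on the right.
  11011100111  ->  discard [11], keep [011100111], append 00
= 01110011100

Answer: 01110011100 (924)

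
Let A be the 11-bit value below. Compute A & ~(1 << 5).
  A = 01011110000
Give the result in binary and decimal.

Mask = ~(1 << 5) = 11111011111
Bit 5 of A is 1, so AND-ing with the mask clears it to 0.
  01011110000
& 11111011111
-------------
  01011010000

Answer: 01011010000 (720)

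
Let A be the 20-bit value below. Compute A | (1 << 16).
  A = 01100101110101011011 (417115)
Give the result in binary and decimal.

Mask = 1 << 16 = 00010000000000000000
Bit 16 of A is 0, so OR-ing with the mask flips it to 1.
  01100101110101011011
| 00010000000000000000
----------------------
  01110101110101011011

Answer: 01110101110101011011 (482651)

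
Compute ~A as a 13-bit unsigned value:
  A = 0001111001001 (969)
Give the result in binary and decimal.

Flip each bit (0->1, 1->0):
  0001111001001
  1110000110110

Answer: 1110000110110 (7222)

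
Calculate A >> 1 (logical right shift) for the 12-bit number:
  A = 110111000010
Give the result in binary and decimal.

Logical shift right by 1: drop the bottom 1 bit(s), prepend 1 zero(s) on the left.
  110111000010  ->  keep [11011100001], discard [0], prepend 0
= 011011100001

Answer: 011011100001 (1761)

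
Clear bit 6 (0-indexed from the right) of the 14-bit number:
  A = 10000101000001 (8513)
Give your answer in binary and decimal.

Mask = ~(1 << 6) = 11111110111111
Bit 6 of A is 1, so AND-ing with the mask clears it to 0.
  10000101000001
& 11111110111111
----------------
  10000100000001

Answer: 10000100000001 (8449)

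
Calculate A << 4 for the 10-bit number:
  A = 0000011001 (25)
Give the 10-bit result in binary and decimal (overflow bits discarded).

Shift left by 4: drop the top 4 bit(s), append 4 zero(s) on the right.
  0000011001  ->  discard [0000], keep [011001], append 0000
= 0110010000

Answer: 0110010000 (400)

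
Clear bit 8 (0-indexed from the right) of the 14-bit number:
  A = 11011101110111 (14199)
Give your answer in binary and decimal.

Mask = ~(1 << 8) = 11111011111111
Bit 8 of A is 1, so AND-ing with the mask clears it to 0.
  11011101110111
& 11111011111111
----------------
  11011001110111

Answer: 11011001110111 (13943)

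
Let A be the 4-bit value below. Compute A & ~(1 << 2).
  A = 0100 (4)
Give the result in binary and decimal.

Mask = ~(1 << 2) = 1011
Bit 2 of A is 1, so AND-ing with the mask clears it to 0.
  0100
& 1011
------
  0000

Answer: 0000 (0)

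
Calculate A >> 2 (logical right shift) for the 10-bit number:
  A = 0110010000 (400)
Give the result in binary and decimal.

Logical shift right by 2: drop the bottom 2 bit(s), prepend 2 zero(s) on the left.
  0110010000  ->  keep [01100100], discard [00], prepend 00
= 0001100100

Answer: 0001100100 (100)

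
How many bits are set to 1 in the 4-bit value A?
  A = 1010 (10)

1010
1-bits at positions (from bit 0 = LSB): 1, 3
Count = 2

Answer: 2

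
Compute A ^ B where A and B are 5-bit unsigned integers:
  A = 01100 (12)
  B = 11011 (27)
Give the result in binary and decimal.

Apply ^ to each column (1 where bits differ):
  01100
^ 11011
-------
  10111

Answer: 10111 (23)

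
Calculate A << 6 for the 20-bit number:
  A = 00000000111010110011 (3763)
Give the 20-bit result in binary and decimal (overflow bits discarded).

Shift left by 6: drop the top 6 bit(s), append 6 zero(s) on the right.
  00000000111010110011  ->  discard [000000], keep [00111010110011], append 000000
= 00111010110011000000

Answer: 00111010110011000000 (240832)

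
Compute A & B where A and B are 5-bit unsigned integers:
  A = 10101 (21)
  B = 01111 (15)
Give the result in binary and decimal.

Apply & to each column (1 only where both bits are 1):
  10101
& 01111
-------
  00101

Answer: 00101 (5)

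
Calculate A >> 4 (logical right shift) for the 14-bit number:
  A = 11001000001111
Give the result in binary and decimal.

Logical shift right by 4: drop the bottom 4 bit(s), prepend 4 zero(s) on the left.
  11001000001111  ->  keep [1100100000], discard [1111], prepend 0000
= 00001100100000

Answer: 00001100100000 (800)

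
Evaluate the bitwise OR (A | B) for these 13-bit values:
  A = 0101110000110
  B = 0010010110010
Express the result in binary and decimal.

Apply | to each column (1 where either bit is 1):
  0101110000110
| 0010010110010
---------------
  0111110110110

Answer: 0111110110110 (4022)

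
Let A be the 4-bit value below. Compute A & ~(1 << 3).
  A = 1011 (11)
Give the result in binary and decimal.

Mask = ~(1 << 3) = 0111
Bit 3 of A is 1, so AND-ing with the mask clears it to 0.
  1011
& 0111
------
  0011

Answer: 0011 (3)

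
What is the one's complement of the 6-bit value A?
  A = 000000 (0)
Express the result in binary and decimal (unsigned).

Flip each bit (0->1, 1->0):
  000000
  111111

Answer: 111111 (63)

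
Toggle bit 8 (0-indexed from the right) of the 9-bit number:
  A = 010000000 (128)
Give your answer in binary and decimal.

Mask = 1 << 8 = 100000000
Bit 8 of A is 0; XOR with the mask flips it to 1.
  010000000
^ 100000000
-----------
  110000000

Answer: 110000000 (384)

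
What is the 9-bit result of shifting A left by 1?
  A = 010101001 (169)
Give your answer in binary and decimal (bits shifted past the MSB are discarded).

Shift left by 1: drop the top 1 bit(s), append 1 zero(s) on the right.
  010101001  ->  discard [0], keep [10101001], append 0
= 101010010

Answer: 101010010 (338)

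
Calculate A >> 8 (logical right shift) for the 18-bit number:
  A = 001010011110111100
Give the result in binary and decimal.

Logical shift right by 8: drop the bottom 8 bit(s), prepend 8 zero(s) on the left.
  001010011110111100  ->  keep [0010100111], discard [10111100], prepend 00000000
= 000000000010100111

Answer: 000000000010100111 (167)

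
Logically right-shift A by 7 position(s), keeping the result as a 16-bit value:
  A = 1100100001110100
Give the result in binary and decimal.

Logical shift right by 7: drop the bottom 7 bit(s), prepend 7 zero(s) on the left.
  1100100001110100  ->  keep [110010000], discard [1110100], prepend 0000000
= 0000000110010000

Answer: 0000000110010000 (400)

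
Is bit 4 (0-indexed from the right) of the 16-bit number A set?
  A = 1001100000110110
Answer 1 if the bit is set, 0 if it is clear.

Bit 4 is the 5th from the right.
  1001100000110110
             ^
That bit is 1.

Answer: 1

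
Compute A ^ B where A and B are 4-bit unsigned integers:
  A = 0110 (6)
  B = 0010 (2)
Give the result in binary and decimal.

Apply ^ to each column (1 where bits differ):
  0110
^ 0010
------
  0100

Answer: 0100 (4)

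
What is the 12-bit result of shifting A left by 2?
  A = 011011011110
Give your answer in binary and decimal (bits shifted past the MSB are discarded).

Shift left by 2: drop the top 2 bit(s), append 2 zero(s) on the right.
  011011011110  ->  discard [01], keep [1011011110], append 00
= 101101111000

Answer: 101101111000 (2936)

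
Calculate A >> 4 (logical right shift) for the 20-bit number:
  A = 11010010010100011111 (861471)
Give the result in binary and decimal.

Logical shift right by 4: drop the bottom 4 bit(s), prepend 4 zero(s) on the left.
  11010010010100011111  ->  keep [1101001001010001], discard [1111], prepend 0000
= 00001101001001010001

Answer: 00001101001001010001 (53841)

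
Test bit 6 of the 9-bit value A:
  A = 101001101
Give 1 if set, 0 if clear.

Bit 6 is the 7th from the right.
  101001101
    ^
That bit is 1.

Answer: 1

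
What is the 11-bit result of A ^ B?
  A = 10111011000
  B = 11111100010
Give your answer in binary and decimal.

Apply ^ to each column (1 where bits differ):
  10111011000
^ 11111100010
-------------
  01000111010

Answer: 01000111010 (570)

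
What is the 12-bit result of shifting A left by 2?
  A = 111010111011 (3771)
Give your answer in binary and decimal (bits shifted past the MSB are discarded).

Shift left by 2: drop the top 2 bit(s), append 2 zero(s) on the right.
  111010111011  ->  discard [11], keep [1010111011], append 00
= 101011101100

Answer: 101011101100 (2796)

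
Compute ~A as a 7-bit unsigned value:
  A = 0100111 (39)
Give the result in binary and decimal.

Flip each bit (0->1, 1->0):
  0100111
  1011000

Answer: 1011000 (88)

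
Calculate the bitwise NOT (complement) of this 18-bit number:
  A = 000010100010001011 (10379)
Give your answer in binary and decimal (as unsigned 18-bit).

Flip each bit (0->1, 1->0):
  000010100010001011
  111101011101110100

Answer: 111101011101110100 (251764)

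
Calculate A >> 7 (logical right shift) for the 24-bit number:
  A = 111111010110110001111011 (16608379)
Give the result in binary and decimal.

Logical shift right by 7: drop the bottom 7 bit(s), prepend 7 zero(s) on the left.
  111111010110110001111011  ->  keep [11111101011011000], discard [1111011], prepend 0000000
= 000000011111101011011000

Answer: 000000011111101011011000 (129752)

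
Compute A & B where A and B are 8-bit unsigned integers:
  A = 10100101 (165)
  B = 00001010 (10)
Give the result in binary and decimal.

Apply & to each column (1 only where both bits are 1):
  10100101
& 00001010
----------
  00000000

Answer: 00000000 (0)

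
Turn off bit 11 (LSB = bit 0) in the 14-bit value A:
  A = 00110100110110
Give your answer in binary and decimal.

Mask = ~(1 << 11) = 11011111111111
Bit 11 of A is 1, so AND-ing with the mask clears it to 0.
  00110100110110
& 11011111111111
----------------
  00010100110110

Answer: 00010100110110 (1334)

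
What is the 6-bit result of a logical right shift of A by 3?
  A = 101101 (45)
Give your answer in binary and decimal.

Logical shift right by 3: drop the bottom 3 bit(s), prepend 3 zero(s) on the left.
  101101  ->  keep [101], discard [101], prepend 000
= 000101

Answer: 000101 (5)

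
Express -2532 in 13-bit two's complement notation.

1. Binary of +2532:  0100111100100
2. Invert bits:     1011000011011
3. Add 1:           1011000011100

Answer: 1011000011100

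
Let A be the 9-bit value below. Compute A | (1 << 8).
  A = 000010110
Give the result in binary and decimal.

Mask = 1 << 8 = 100000000
Bit 8 of A is 0, so OR-ing with the mask flips it to 1.
  000010110
| 100000000
-----------
  100010110

Answer: 100010110 (278)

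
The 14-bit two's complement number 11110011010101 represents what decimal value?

MSB is 1, so the value is negative. Find the magnitude:
1. Invert bits:  00001100101010
2. Add 1:        00001100101011  = 811
3. Apply sign:   -811

Answer: -811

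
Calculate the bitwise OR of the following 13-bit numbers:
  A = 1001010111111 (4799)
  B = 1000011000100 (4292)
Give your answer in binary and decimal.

Apply | to each column (1 where either bit is 1):
  1001010111111
| 1000011000100
---------------
  1001011111111

Answer: 1001011111111 (4863)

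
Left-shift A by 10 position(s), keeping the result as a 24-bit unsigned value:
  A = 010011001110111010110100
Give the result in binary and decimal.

Shift left by 10: drop the top 10 bit(s), append 10 zero(s) on the right.
  010011001110111010110100  ->  discard [0100110011], keep [10111010110100], append 0000000000
= 101110101101000000000000

Answer: 101110101101000000000000 (12242944)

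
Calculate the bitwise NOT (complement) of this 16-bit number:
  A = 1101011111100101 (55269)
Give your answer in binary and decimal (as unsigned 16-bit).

Flip each bit (0->1, 1->0):
  1101011111100101
  0010100000011010

Answer: 0010100000011010 (10266)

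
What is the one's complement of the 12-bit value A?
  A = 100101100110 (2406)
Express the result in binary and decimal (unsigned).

Flip each bit (0->1, 1->0):
  100101100110
  011010011001

Answer: 011010011001 (1689)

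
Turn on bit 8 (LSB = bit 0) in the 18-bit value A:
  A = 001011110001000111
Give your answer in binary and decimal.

Mask = 1 << 8 = 000000000100000000
Bit 8 of A is 0, so OR-ing with the mask flips it to 1.
  001011110001000111
| 000000000100000000
--------------------
  001011110101000111

Answer: 001011110101000111 (48455)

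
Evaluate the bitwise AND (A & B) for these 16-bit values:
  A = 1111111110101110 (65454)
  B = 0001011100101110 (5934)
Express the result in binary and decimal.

Apply & to each column (1 only where both bits are 1):
  1111111110101110
& 0001011100101110
------------------
  0001011100101110

Answer: 0001011100101110 (5934)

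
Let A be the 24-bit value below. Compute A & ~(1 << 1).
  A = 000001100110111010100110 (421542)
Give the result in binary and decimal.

Mask = ~(1 << 1) = 111111111111111111111101
Bit 1 of A is 1, so AND-ing with the mask clears it to 0.
  000001100110111010100110
& 111111111111111111111101
--------------------------
  000001100110111010100100

Answer: 000001100110111010100100 (421540)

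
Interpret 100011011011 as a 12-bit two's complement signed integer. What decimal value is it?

MSB is 1, so the value is negative. Find the magnitude:
1. Invert bits:  011100100100
2. Add 1:        011100100101  = 1829
3. Apply sign:   -1829

Answer: -1829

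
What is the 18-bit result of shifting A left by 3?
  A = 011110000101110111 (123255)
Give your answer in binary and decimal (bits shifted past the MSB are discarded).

Shift left by 3: drop the top 3 bit(s), append 3 zero(s) on the right.
  011110000101110111  ->  discard [011], keep [110000101110111], append 000
= 110000101110111000

Answer: 110000101110111000 (199608)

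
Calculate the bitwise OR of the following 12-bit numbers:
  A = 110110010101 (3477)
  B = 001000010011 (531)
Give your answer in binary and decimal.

Apply | to each column (1 where either bit is 1):
  110110010101
| 001000010011
--------------
  111110010111

Answer: 111110010111 (3991)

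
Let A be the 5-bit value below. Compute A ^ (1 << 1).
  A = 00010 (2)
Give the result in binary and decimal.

Mask = 1 << 1 = 00010
Bit 1 of A is 1; XOR with the mask flips it to 0.
  00010
^ 00010
-------
  00000

Answer: 00000 (0)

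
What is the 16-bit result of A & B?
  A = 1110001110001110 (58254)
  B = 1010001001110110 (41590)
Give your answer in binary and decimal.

Apply & to each column (1 only where both bits are 1):
  1110001110001110
& 1010001001110110
------------------
  1010001000000110

Answer: 1010001000000110 (41478)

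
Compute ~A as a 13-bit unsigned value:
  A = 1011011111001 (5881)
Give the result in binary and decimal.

Flip each bit (0->1, 1->0):
  1011011111001
  0100100000110

Answer: 0100100000110 (2310)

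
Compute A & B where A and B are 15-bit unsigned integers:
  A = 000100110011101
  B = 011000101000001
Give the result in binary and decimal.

Apply & to each column (1 only where both bits are 1):
  000100110011101
& 011000101000001
-----------------
  000000100000001

Answer: 000000100000001 (257)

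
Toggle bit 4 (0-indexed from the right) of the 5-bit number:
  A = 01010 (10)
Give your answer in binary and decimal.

Mask = 1 << 4 = 10000
Bit 4 of A is 0; XOR with the mask flips it to 1.
  01010
^ 10000
-------
  11010

Answer: 11010 (26)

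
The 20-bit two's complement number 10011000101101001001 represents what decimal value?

MSB is 1, so the value is negative. Find the magnitude:
1. Invert bits:  01100111010010110110
2. Add 1:        01100111010010110111  = 423095
3. Apply sign:   -423095

Answer: -423095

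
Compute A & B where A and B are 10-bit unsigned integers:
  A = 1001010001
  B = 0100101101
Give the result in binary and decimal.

Apply & to each column (1 only where both bits are 1):
  1001010001
& 0100101101
------------
  0000000001

Answer: 0000000001 (1)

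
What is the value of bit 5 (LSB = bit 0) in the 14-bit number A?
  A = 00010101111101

Bit 5 is the 6th from the right.
  00010101111101
          ^
That bit is 1.

Answer: 1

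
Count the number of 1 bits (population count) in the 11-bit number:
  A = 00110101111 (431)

00110101111
1-bits at positions (from bit 0 = LSB): 0, 1, 2, 3, 5, 7, 8
Count = 7

Answer: 7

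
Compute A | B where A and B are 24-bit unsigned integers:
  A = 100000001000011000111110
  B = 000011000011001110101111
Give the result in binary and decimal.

Apply | to each column (1 where either bit is 1):
  100000001000011000111110
| 000011000011001110101111
--------------------------
  100011001011011110111111

Answer: 100011001011011110111111 (9222079)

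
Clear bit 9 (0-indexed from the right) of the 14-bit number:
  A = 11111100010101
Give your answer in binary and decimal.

Mask = ~(1 << 9) = 11110111111111
Bit 9 of A is 1, so AND-ing with the mask clears it to 0.
  11111100010101
& 11110111111111
----------------
  11110100010101

Answer: 11110100010101 (15637)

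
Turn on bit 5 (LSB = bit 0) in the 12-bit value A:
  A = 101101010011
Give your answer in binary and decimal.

Mask = 1 << 5 = 000000100000
Bit 5 of A is 0, so OR-ing with the mask flips it to 1.
  101101010011
| 000000100000
--------------
  101101110011

Answer: 101101110011 (2931)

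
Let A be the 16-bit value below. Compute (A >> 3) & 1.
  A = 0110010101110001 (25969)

Bit 3 is the 4th from the right.
  0110010101110001
              ^
That bit is 0.

Answer: 0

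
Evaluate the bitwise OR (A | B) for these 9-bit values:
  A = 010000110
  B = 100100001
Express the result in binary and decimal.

Apply | to each column (1 where either bit is 1):
  010000110
| 100100001
-----------
  110100111

Answer: 110100111 (423)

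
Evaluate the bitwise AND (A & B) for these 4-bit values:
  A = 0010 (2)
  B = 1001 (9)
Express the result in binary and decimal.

Apply & to each column (1 only where both bits are 1):
  0010
& 1001
------
  0000

Answer: 0000 (0)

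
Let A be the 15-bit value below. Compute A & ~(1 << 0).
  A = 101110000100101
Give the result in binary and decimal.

Mask = ~(1 << 0) = 111111111111110
Bit 0 of A is 1, so AND-ing with the mask clears it to 0.
  101110000100101
& 111111111111110
-----------------
  101110000100100

Answer: 101110000100100 (23588)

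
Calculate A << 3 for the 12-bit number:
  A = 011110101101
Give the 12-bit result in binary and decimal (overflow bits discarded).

Shift left by 3: drop the top 3 bit(s), append 3 zero(s) on the right.
  011110101101  ->  discard [011], keep [110101101], append 000
= 110101101000

Answer: 110101101000 (3432)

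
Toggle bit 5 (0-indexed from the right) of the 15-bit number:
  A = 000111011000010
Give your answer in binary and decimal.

Mask = 1 << 5 = 000000000100000
Bit 5 of A is 0; XOR with the mask flips it to 1.
  000111011000010
^ 000000000100000
-----------------
  000111011100010

Answer: 000111011100010 (3810)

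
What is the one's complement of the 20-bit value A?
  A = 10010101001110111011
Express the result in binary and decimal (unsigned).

Flip each bit (0->1, 1->0):
  10010101001110111011
  01101010110001000100

Answer: 01101010110001000100 (437316)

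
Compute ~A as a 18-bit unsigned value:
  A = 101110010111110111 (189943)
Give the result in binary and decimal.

Flip each bit (0->1, 1->0):
  101110010111110111
  010001101000001000

Answer: 010001101000001000 (72200)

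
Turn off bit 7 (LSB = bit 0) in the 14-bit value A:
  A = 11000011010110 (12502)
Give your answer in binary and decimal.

Mask = ~(1 << 7) = 11111101111111
Bit 7 of A is 1, so AND-ing with the mask clears it to 0.
  11000011010110
& 11111101111111
----------------
  11000001010110

Answer: 11000001010110 (12374)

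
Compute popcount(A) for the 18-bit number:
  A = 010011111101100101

010011111101100101
1-bits at positions (from bit 0 = LSB): 0, 2, 5, 6, 8, 9, 10, 11, 12, 13, 16
Count = 11

Answer: 11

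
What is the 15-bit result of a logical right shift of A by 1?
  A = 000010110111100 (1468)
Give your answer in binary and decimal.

Logical shift right by 1: drop the bottom 1 bit(s), prepend 1 zero(s) on the left.
  000010110111100  ->  keep [00001011011110], discard [0], prepend 0
= 000001011011110

Answer: 000001011011110 (734)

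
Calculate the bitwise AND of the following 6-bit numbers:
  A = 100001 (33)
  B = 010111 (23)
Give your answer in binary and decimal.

Apply & to each column (1 only where both bits are 1):
  100001
& 010111
--------
  000001

Answer: 000001 (1)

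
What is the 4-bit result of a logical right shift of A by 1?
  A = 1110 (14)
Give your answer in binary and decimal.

Logical shift right by 1: drop the bottom 1 bit(s), prepend 1 zero(s) on the left.
  1110  ->  keep [111], discard [0], prepend 0
= 0111

Answer: 0111 (7)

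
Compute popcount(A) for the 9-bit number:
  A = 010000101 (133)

010000101
1-bits at positions (from bit 0 = LSB): 0, 2, 7
Count = 3

Answer: 3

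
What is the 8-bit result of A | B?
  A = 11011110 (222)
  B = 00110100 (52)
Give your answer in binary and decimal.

Apply | to each column (1 where either bit is 1):
  11011110
| 00110100
----------
  11111110

Answer: 11111110 (254)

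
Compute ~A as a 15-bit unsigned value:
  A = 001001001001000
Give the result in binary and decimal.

Flip each bit (0->1, 1->0):
  001001001001000
  110110110110111

Answer: 110110110110111 (28087)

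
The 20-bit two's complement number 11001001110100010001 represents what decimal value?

MSB is 1, so the value is negative. Find the magnitude:
1. Invert bits:  00110110001011101110
2. Add 1:        00110110001011101111  = 221935
3. Apply sign:   -221935

Answer: -221935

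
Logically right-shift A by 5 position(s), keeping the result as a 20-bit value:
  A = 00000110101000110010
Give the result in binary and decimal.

Logical shift right by 5: drop the bottom 5 bit(s), prepend 5 zero(s) on the left.
  00000110101000110010  ->  keep [000001101010001], discard [10010], prepend 00000
= 00000000001101010001

Answer: 00000000001101010001 (849)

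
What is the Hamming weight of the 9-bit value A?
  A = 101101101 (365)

101101101
1-bits at positions (from bit 0 = LSB): 0, 2, 3, 5, 6, 8
Count = 6

Answer: 6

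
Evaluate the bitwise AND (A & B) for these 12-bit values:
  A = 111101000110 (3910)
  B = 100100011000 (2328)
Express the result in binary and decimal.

Apply & to each column (1 only where both bits are 1):
  111101000110
& 100100011000
--------------
  100100000000

Answer: 100100000000 (2304)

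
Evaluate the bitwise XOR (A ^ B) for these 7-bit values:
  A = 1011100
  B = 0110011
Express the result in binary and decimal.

Apply ^ to each column (1 where bits differ):
  1011100
^ 0110011
---------
  1101111

Answer: 1101111 (111)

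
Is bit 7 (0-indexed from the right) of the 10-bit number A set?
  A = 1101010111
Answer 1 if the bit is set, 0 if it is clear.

Bit 7 is the 8th from the right.
  1101010111
    ^
That bit is 0.

Answer: 0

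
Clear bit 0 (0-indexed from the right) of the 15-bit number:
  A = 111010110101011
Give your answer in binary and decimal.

Mask = ~(1 << 0) = 111111111111110
Bit 0 of A is 1, so AND-ing with the mask clears it to 0.
  111010110101011
& 111111111111110
-----------------
  111010110101010

Answer: 111010110101010 (30122)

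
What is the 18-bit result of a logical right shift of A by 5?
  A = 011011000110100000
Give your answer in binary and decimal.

Logical shift right by 5: drop the bottom 5 bit(s), prepend 5 zero(s) on the left.
  011011000110100000  ->  keep [0110110001101], discard [00000], prepend 00000
= 000000110110001101

Answer: 000000110110001101 (3469)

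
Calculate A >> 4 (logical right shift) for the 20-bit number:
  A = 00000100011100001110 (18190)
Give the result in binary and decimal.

Logical shift right by 4: drop the bottom 4 bit(s), prepend 4 zero(s) on the left.
  00000100011100001110  ->  keep [0000010001110000], discard [1110], prepend 0000
= 00000000010001110000

Answer: 00000000010001110000 (1136)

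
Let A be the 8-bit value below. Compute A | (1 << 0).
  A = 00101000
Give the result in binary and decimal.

Mask = 1 << 0 = 00000001
Bit 0 of A is 0, so OR-ing with the mask flips it to 1.
  00101000
| 00000001
----------
  00101001

Answer: 00101001 (41)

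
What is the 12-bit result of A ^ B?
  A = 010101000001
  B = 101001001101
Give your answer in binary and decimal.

Apply ^ to each column (1 where bits differ):
  010101000001
^ 101001001101
--------------
  111100001100

Answer: 111100001100 (3852)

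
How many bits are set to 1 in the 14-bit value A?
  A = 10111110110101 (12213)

10111110110101
1-bits at positions (from bit 0 = LSB): 0, 2, 4, 5, 7, 8, 9, 10, 11, 13
Count = 10

Answer: 10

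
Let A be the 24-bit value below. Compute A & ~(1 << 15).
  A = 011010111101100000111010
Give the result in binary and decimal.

Mask = ~(1 << 15) = 111111110111111111111111
Bit 15 of A is 1, so AND-ing with the mask clears it to 0.
  011010111101100000111010
& 111111110111111111111111
--------------------------
  011010110101100000111010

Answer: 011010110101100000111010 (7034938)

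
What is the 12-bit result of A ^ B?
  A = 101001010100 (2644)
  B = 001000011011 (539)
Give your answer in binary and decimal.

Apply ^ to each column (1 where bits differ):
  101001010100
^ 001000011011
--------------
  100001001111

Answer: 100001001111 (2127)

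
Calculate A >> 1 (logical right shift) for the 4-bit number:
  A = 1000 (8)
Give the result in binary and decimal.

Logical shift right by 1: drop the bottom 1 bit(s), prepend 1 zero(s) on the left.
  1000  ->  keep [100], discard [0], prepend 0
= 0100

Answer: 0100 (4)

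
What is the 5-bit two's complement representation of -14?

1. Binary of +14:  01110
2. Invert bits:     10001
3. Add 1:           10010

Answer: 10010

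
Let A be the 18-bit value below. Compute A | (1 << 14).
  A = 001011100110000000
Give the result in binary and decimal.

Mask = 1 << 14 = 000100000000000000
Bit 14 of A is 0, so OR-ing with the mask flips it to 1.
  001011100110000000
| 000100000000000000
--------------------
  001111100110000000

Answer: 001111100110000000 (63872)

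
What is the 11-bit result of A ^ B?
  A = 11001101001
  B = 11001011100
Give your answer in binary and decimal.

Apply ^ to each column (1 where bits differ):
  11001101001
^ 11001011100
-------------
  00000110101

Answer: 00000110101 (53)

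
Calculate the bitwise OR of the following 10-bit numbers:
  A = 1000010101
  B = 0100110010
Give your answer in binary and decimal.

Apply | to each column (1 where either bit is 1):
  1000010101
| 0100110010
------------
  1100110111

Answer: 1100110111 (823)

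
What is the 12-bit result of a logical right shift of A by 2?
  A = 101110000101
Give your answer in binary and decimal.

Logical shift right by 2: drop the bottom 2 bit(s), prepend 2 zero(s) on the left.
  101110000101  ->  keep [1011100001], discard [01], prepend 00
= 001011100001

Answer: 001011100001 (737)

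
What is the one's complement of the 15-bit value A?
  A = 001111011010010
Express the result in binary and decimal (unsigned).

Flip each bit (0->1, 1->0):
  001111011010010
  110000100101101

Answer: 110000100101101 (24877)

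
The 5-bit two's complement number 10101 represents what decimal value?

MSB is 1, so the value is negative. Find the magnitude:
1. Invert bits:  01010
2. Add 1:        01011  = 11
3. Apply sign:   -11

Answer: -11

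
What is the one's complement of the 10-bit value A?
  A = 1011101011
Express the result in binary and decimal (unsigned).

Flip each bit (0->1, 1->0):
  1011101011
  0100010100

Answer: 0100010100 (276)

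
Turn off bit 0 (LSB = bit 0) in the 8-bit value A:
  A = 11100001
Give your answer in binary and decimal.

Mask = ~(1 << 0) = 11111110
Bit 0 of A is 1, so AND-ing with the mask clears it to 0.
  11100001
& 11111110
----------
  11100000

Answer: 11100000 (224)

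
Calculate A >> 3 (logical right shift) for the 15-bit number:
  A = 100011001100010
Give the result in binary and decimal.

Logical shift right by 3: drop the bottom 3 bit(s), prepend 3 zero(s) on the left.
  100011001100010  ->  keep [100011001100], discard [010], prepend 000
= 000100011001100

Answer: 000100011001100 (2252)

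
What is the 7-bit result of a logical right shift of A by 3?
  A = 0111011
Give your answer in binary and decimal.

Logical shift right by 3: drop the bottom 3 bit(s), prepend 3 zero(s) on the left.
  0111011  ->  keep [0111], discard [011], prepend 000
= 0000111

Answer: 0000111 (7)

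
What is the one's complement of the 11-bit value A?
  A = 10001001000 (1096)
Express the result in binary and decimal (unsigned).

Flip each bit (0->1, 1->0):
  10001001000
  01110110111

Answer: 01110110111 (951)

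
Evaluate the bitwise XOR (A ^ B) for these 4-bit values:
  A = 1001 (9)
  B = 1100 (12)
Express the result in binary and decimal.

Apply ^ to each column (1 where bits differ):
  1001
^ 1100
------
  0101

Answer: 0101 (5)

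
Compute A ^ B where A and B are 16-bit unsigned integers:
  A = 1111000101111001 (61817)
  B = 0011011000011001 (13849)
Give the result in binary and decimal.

Apply ^ to each column (1 where bits differ):
  1111000101111001
^ 0011011000011001
------------------
  1100011101100000

Answer: 1100011101100000 (51040)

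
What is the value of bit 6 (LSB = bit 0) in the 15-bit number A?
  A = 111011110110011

Bit 6 is the 7th from the right.
  111011110110011
          ^
That bit is 0.

Answer: 0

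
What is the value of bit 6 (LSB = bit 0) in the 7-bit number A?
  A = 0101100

Bit 6 is the 7th from the right.
  0101100
  ^
That bit is 0.

Answer: 0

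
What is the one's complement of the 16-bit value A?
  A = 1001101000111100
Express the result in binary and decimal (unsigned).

Flip each bit (0->1, 1->0):
  1001101000111100
  0110010111000011

Answer: 0110010111000011 (26051)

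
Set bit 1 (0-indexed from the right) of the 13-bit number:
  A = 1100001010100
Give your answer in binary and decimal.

Mask = 1 << 1 = 0000000000010
Bit 1 of A is 0, so OR-ing with the mask flips it to 1.
  1100001010100
| 0000000000010
---------------
  1100001010110

Answer: 1100001010110 (6230)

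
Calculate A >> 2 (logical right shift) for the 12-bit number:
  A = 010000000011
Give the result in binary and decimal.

Logical shift right by 2: drop the bottom 2 bit(s), prepend 2 zero(s) on the left.
  010000000011  ->  keep [0100000000], discard [11], prepend 00
= 000100000000

Answer: 000100000000 (256)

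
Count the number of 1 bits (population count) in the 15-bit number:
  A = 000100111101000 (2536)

000100111101000
1-bits at positions (from bit 0 = LSB): 3, 5, 6, 7, 8, 11
Count = 6

Answer: 6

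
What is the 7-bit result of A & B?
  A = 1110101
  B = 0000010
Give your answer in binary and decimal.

Apply & to each column (1 only where both bits are 1):
  1110101
& 0000010
---------
  0000000

Answer: 0000000 (0)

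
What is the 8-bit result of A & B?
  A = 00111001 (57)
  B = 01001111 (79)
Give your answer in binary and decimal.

Apply & to each column (1 only where both bits are 1):
  00111001
& 01001111
----------
  00001001

Answer: 00001001 (9)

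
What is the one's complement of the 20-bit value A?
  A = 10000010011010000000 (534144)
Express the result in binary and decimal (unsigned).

Flip each bit (0->1, 1->0):
  10000010011010000000
  01111101100101111111

Answer: 01111101100101111111 (514431)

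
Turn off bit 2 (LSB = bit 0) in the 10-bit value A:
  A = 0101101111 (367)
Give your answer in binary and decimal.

Mask = ~(1 << 2) = 1111111011
Bit 2 of A is 1, so AND-ing with the mask clears it to 0.
  0101101111
& 1111111011
------------
  0101101011

Answer: 0101101011 (363)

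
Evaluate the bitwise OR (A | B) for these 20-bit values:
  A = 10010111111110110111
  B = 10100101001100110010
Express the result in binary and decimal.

Apply | to each column (1 where either bit is 1):
  10010111111110110111
| 10100101001100110010
----------------------
  10110111111110110111

Answer: 10110111111110110111 (753591)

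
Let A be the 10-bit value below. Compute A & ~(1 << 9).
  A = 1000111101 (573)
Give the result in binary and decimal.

Mask = ~(1 << 9) = 0111111111
Bit 9 of A is 1, so AND-ing with the mask clears it to 0.
  1000111101
& 0111111111
------------
  0000111101

Answer: 0000111101 (61)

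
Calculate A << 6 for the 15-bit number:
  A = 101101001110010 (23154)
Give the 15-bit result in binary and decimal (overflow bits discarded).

Shift left by 6: drop the top 6 bit(s), append 6 zero(s) on the right.
  101101001110010  ->  discard [101101], keep [001110010], append 000000
= 001110010000000

Answer: 001110010000000 (7296)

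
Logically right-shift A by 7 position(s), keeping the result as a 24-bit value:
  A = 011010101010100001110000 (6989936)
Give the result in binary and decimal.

Logical shift right by 7: drop the bottom 7 bit(s), prepend 7 zero(s) on the left.
  011010101010100001110000  ->  keep [01101010101010000], discard [1110000], prepend 0000000
= 000000001101010101010000

Answer: 000000001101010101010000 (54608)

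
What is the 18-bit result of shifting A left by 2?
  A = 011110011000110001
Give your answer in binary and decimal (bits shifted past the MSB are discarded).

Shift left by 2: drop the top 2 bit(s), append 2 zero(s) on the right.
  011110011000110001  ->  discard [01], keep [1110011000110001], append 00
= 111001100011000100

Answer: 111001100011000100 (235716)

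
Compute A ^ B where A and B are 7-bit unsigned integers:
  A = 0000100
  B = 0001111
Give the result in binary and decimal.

Apply ^ to each column (1 where bits differ):
  0000100
^ 0001111
---------
  0001011

Answer: 0001011 (11)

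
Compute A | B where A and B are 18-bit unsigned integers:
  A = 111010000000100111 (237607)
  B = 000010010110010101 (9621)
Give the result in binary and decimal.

Apply | to each column (1 where either bit is 1):
  111010000000100111
| 000010010110010101
--------------------
  111010010110110111

Answer: 111010010110110111 (239031)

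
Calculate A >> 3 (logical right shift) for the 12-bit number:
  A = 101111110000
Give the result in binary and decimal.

Logical shift right by 3: drop the bottom 3 bit(s), prepend 3 zero(s) on the left.
  101111110000  ->  keep [101111110], discard [000], prepend 000
= 000101111110

Answer: 000101111110 (382)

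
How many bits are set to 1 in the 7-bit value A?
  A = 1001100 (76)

1001100
1-bits at positions (from bit 0 = LSB): 2, 3, 6
Count = 3

Answer: 3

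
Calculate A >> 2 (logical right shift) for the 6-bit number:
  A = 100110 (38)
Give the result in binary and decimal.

Logical shift right by 2: drop the bottom 2 bit(s), prepend 2 zero(s) on the left.
  100110  ->  keep [1001], discard [10], prepend 00
= 001001

Answer: 001001 (9)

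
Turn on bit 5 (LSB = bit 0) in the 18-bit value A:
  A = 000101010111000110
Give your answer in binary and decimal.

Mask = 1 << 5 = 000000000000100000
Bit 5 of A is 0, so OR-ing with the mask flips it to 1.
  000101010111000110
| 000000000000100000
--------------------
  000101010111100110

Answer: 000101010111100110 (21990)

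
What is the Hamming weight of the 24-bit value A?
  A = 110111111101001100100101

110111111101001100100101
1-bits at positions (from bit 0 = LSB): 0, 2, 5, 8, 9, 12, 14, 15, 16, 17, 18, 19, 20, 22, 23
Count = 15

Answer: 15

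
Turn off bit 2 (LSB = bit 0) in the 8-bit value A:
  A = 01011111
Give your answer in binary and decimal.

Mask = ~(1 << 2) = 11111011
Bit 2 of A is 1, so AND-ing with the mask clears it to 0.
  01011111
& 11111011
----------
  01011011

Answer: 01011011 (91)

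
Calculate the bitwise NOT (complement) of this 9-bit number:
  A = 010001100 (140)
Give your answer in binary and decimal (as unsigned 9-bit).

Flip each bit (0->1, 1->0):
  010001100
  101110011

Answer: 101110011 (371)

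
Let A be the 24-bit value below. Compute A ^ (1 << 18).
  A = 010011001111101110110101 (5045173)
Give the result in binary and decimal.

Mask = 1 << 18 = 000001000000000000000000
Bit 18 of A is 1; XOR with the mask flips it to 0.
  010011001111101110110101
^ 000001000000000000000000
--------------------------
  010010001111101110110101

Answer: 010010001111101110110101 (4783029)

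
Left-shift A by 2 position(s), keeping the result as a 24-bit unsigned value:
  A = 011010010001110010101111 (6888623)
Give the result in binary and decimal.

Shift left by 2: drop the top 2 bit(s), append 2 zero(s) on the right.
  011010010001110010101111  ->  discard [01], keep [1010010001110010101111], append 00
= 101001000111001010111100

Answer: 101001000111001010111100 (10777276)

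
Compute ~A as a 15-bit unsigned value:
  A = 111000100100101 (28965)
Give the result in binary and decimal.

Flip each bit (0->1, 1->0):
  111000100100101
  000111011011010

Answer: 000111011011010 (3802)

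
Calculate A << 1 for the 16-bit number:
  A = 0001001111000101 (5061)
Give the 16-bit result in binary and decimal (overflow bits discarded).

Shift left by 1: drop the top 1 bit(s), append 1 zero(s) on the right.
  0001001111000101  ->  discard [0], keep [001001111000101], append 0
= 0010011110001010

Answer: 0010011110001010 (10122)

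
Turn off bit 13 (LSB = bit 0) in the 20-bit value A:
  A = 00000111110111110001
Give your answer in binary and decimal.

Mask = ~(1 << 13) = 11111101111111111111
Bit 13 of A is 1, so AND-ing with the mask clears it to 0.
  00000111110111110001
& 11111101111111111111
----------------------
  00000101110111110001

Answer: 00000101110111110001 (24049)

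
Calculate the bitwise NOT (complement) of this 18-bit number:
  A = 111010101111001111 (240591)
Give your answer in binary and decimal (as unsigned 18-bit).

Flip each bit (0->1, 1->0):
  111010101111001111
  000101010000110000

Answer: 000101010000110000 (21552)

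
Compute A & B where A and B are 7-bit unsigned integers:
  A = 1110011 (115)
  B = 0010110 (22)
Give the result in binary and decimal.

Apply & to each column (1 only where both bits are 1):
  1110011
& 0010110
---------
  0010010

Answer: 0010010 (18)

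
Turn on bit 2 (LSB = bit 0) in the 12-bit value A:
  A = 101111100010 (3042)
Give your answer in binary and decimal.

Mask = 1 << 2 = 000000000100
Bit 2 of A is 0, so OR-ing with the mask flips it to 1.
  101111100010
| 000000000100
--------------
  101111100110

Answer: 101111100110 (3046)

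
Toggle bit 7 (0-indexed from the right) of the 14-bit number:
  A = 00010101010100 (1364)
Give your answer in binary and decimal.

Mask = 1 << 7 = 00000010000000
Bit 7 of A is 0; XOR with the mask flips it to 1.
  00010101010100
^ 00000010000000
----------------
  00010111010100

Answer: 00010111010100 (1492)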